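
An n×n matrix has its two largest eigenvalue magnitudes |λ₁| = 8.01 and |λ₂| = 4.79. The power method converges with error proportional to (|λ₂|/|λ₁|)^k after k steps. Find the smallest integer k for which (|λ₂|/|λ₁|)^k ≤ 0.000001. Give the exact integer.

|λ₂/λ₁| = 4.79/8.01 = 0.59800
Need k ≥ ln(0.000001) / ln(0.59800) = -13.8155 / -0.5142 ≈ 26.870
Smallest integer k satisfying the bound: 27

27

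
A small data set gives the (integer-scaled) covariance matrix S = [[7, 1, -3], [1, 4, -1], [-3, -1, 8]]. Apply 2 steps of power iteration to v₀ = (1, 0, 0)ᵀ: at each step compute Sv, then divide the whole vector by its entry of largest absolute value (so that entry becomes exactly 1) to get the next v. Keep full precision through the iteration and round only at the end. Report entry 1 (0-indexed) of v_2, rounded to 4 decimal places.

Sv0 = (7.00000, 1.00000, -3.00000); divide by 7.00000 → v1 = (1.00000, 0.14286, -0.42857)
Sv1 = (8.42857, 2.00000, -6.57143); divide by 8.42857 → v2 = (1.00000, 0.23729, -0.77966)
Requested entry of v2: 14/59 = 0.2373

0.2373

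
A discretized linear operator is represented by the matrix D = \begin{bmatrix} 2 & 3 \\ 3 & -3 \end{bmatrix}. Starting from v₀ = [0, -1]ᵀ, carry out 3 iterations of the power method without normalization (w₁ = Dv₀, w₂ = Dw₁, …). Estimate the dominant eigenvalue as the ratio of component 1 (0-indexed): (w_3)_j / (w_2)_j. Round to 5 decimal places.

w1 = Dv₀ = (2·0 + 3·(-1); 3·0 + (-3)·(-1)) = (-3, 3)
w2 = Dw1 = (2·(-3) + 3·3; 3·(-3) + (-3)·3) = (3, -18)
w3 = Dw2 = (-48, 63)
Ratio at component: 63 / -18 = -3.50000

-3.50000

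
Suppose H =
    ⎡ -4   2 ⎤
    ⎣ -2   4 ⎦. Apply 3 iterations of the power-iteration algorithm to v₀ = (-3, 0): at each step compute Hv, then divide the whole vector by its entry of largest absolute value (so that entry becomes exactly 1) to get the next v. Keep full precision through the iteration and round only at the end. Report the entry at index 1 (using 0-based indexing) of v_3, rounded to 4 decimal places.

Hv0 = (12.00000, 6.00000); divide by 12.00000 → v1 = (1.00000, 0.50000)
Hv1 = (-3.00000, 0.00000); divide by -3.00000 → v2 = (1.00000, 0.00000)
Hv2 = (-4.00000, -2.00000); divide by -4.00000 → v3 = (1.00000, 0.50000)
Requested entry of v3: 72/144 = 0.5000

0.5000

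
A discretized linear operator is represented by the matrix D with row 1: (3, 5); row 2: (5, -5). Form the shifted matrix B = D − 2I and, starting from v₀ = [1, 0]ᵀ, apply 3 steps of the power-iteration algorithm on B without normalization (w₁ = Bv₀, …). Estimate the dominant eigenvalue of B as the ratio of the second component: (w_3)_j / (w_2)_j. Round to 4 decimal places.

μ ≈ -11.3333

B = D − 2I has rows (1, 5); (5, -7)
w1 = Bv₀ = (1, 5)
w2 = Bw1 = (26, -30)
w3 = Bw2 = (-124, 340)
Ratio: 340/-30 = -11.3333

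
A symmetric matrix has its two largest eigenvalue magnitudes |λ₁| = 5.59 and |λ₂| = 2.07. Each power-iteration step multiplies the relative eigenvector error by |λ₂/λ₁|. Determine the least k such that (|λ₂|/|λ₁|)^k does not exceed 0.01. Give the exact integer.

5

|λ₂/λ₁| = 2.07/5.59 = 0.37030
Need k ≥ ln(0.01) / ln(0.37030) = -4.6052 / -0.9934 ≈ 4.636
Smallest integer k satisfying the bound: 5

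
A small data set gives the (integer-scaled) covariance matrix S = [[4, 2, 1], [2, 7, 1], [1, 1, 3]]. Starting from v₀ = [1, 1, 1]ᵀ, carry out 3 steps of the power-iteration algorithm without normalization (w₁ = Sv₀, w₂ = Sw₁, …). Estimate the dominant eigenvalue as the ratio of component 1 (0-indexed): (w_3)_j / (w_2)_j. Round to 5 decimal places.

w1 = Sv₀ = (4·1 + 2·1 + 1·1; 2·1 + 7·1 + 1·1; 1·1 + 1·1 + 3·1) = (7, 10, 5)
w2 = Sw1 = (4·7 + 2·10 + 1·5; 2·7 + 7·10 + 1·5; 1·7 + 1·10 + 3·5) = (53, 89, 32)
w3 = Sw2 = (422, 761, 238)
Ratio at component: 761 / 89 = 8.55056

λ ≈ 8.55056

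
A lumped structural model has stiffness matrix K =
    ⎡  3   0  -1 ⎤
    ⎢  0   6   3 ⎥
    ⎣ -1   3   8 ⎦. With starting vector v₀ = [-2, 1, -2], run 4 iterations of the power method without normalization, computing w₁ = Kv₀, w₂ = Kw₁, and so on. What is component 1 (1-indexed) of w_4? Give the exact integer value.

w1 = Kv₀ = (-4, 0, -11)
w2 = Kw1 = (-1, -33, -84)
w3 = Kw2 = (81, -450, -770)
w4 = Kw3 = (1013, -5010, -7591)
The requested component of w4 is 1013.

1013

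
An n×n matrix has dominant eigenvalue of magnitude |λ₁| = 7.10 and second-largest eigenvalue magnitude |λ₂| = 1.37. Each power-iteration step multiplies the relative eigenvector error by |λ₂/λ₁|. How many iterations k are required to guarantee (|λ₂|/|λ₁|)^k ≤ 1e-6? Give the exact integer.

|λ₂/λ₁| = 1.37/7.10 = 0.19296
Need k ≥ ln(1e-6) / ln(0.19296) = -13.8155 / -1.6453 ≈ 8.397
Smallest integer k satisfying the bound: 9

9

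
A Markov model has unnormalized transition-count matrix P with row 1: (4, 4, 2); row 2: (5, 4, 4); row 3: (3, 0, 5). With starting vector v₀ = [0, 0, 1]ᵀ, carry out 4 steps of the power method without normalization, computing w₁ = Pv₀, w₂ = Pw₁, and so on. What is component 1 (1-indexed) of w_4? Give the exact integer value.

3954

w1 = Pv₀ = (4·0 + 4·0 + 2·1; 5·0 + 4·0 + 4·1; 3·0 + 0·0 + 5·1) = (2, 4, 5)
w2 = Pw1 = (4·2 + 4·4 + 2·5; 5·2 + 4·4 + 4·5; 3·2 + 0·4 + 5·5) = (34, 46, 31)
w3 = Pw2 = (382, 478, 257)
w4 = Pw3 = (3954, 4850, 2431)
The requested component of w4 is 3954.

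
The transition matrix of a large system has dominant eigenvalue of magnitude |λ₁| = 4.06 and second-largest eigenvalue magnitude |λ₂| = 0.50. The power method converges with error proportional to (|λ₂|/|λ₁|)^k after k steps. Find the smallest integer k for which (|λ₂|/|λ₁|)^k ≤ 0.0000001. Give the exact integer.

8

|λ₂/λ₁| = 0.50/4.06 = 0.12315
Need k ≥ ln(0.0000001) / ln(0.12315) = -16.1181 / -2.0943 ≈ 7.696
Smallest integer k satisfying the bound: 8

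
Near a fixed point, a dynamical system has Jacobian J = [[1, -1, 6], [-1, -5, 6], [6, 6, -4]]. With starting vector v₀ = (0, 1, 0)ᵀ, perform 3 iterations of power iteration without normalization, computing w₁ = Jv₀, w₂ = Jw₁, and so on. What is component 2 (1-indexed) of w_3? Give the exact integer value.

-710

w1 = Jv₀ = (1·0 + (-1)·1 + 6·0; (-1)·0 + (-5)·1 + 6·0; 6·0 + 6·1 + (-4)·0) = (-1, -5, 6)
w2 = Jw1 = (1·(-1) + (-1)·(-5) + 6·6; (-1)·(-1) + (-5)·(-5) + 6·6; 6·(-1) + 6·(-5) + (-4)·6) = (40, 62, -60)
w3 = Jw2 = (-382, -710, 852)
The requested component of w3 is -710.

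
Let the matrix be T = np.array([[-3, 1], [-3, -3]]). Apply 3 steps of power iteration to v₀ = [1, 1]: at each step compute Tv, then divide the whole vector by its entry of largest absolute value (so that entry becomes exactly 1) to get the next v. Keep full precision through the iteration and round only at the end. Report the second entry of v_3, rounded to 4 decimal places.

Tv0 = (-2.00000, -6.00000); divide by -6.00000 → v1 = (0.33333, 1.00000)
Tv1 = (0.00000, -4.00000); divide by -4.00000 → v2 = (0.00000, 1.00000)
Tv2 = (1.00000, -3.00000); divide by -3.00000 → v3 = (-0.33333, 1.00000)
Requested entry of v3: -72/-72 = 1.0000

1.0000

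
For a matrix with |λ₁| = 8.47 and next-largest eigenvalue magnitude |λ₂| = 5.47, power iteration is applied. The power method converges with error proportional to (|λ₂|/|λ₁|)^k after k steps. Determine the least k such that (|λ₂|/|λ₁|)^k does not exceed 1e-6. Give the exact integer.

|λ₂/λ₁| = 5.47/8.47 = 0.64581
Need k ≥ ln(1e-6) / ln(0.64581) = -13.8155 / -0.4373 ≈ 31.596
Smallest integer k satisfying the bound: 32

32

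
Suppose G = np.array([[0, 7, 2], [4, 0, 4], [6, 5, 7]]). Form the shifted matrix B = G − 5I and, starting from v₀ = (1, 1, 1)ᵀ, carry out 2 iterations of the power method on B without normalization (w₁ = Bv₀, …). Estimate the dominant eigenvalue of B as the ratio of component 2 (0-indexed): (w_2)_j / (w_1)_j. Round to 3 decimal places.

B = G − 5I has rows (-5, 7, 2); (4, -5, 4); (6, 5, 2)
w1 = Bv₀ = ((-5)·1 + 7·1 + 2·1; 4·1 + (-5)·1 + 4·1; 6·1 + 5·1 + 2·1) = (4, 3, 13)
w2 = Bw1 = ((-5)·4 + 7·3 + 2·13; 4·4 + (-5)·3 + 4·13; 6·4 + 5·3 + 2·13) = (27, 53, 65)
Ratio: 65/13 = 5.000

5.000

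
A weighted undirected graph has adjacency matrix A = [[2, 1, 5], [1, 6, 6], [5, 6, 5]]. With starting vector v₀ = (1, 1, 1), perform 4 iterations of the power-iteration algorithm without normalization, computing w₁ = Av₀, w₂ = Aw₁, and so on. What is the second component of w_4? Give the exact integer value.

31486

w1 = Av₀ = (8, 13, 16)
w2 = Aw1 = (109, 182, 198)
w3 = Aw2 = (1390, 2389, 2627)
w4 = Aw3 = (18304, 31486, 34419)
The requested component of w4 is 31486.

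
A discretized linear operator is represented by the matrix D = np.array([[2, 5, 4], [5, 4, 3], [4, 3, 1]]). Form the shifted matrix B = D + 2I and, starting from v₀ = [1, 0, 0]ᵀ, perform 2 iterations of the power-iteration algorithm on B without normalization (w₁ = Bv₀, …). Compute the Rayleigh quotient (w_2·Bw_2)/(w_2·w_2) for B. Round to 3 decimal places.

μ ≈ 12.587

B = D + 2I has rows (4, 5, 4); (5, 6, 3); (4, 3, 3)
w1 = Bv₀ = (4, 5, 4)
w2 = Bw1 = (57, 62, 43)
Bw2 = (710, 786, 543)
w2·Bw2 = 112551; w2·w2 = 8942; μ ≈ 112551/8942 = 12.587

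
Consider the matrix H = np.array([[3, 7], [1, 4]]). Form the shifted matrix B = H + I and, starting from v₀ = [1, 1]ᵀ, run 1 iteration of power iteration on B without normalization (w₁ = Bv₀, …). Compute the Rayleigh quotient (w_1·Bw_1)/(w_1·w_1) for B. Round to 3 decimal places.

7.592

B = H + I has rows (4, 7); (1, 5)
w1 = Bv₀ = (11, 6)
Bw1 = (86, 41)
w1·Bw1 = 1192; w1·w1 = 157; μ ≈ 1192/157 = 7.592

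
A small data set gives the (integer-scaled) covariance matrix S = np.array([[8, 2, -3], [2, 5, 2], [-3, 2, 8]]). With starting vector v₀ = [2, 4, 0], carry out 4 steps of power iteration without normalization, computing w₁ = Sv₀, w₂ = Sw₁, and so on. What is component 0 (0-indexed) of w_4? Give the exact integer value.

21810

w1 = Sv₀ = (24, 24, 2)
w2 = Sw1 = (234, 172, -8)
w3 = Sw2 = (2240, 1312, -422)
w4 = Sw3 = (21810, 10196, -7472)
The requested component of w4 is 21810.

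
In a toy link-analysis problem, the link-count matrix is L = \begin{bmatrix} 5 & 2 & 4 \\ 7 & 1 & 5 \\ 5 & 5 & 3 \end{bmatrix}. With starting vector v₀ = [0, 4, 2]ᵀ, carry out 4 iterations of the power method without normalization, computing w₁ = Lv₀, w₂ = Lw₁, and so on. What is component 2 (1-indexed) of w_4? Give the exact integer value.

w1 = Lv₀ = (5·0 + 2·4 + 4·2; 7·0 + 1·4 + 5·2; 5·0 + 5·4 + 3·2) = (16, 14, 26)
w2 = Lw1 = (5·16 + 2·14 + 4·26; 7·16 + 1·14 + 5·26; 5·16 + 5·14 + 3·26) = (212, 256, 228)
w3 = Lw2 = (2484, 2880, 3024)
w4 = Lw3 = (30276, 35388, 35892)
The requested component of w4 is 35388.

35388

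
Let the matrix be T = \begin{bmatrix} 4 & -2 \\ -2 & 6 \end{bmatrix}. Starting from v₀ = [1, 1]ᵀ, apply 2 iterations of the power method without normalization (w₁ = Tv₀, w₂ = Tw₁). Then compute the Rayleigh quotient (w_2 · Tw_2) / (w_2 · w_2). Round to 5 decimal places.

λ ≈ 6.00000

w1 = Tv₀ = (2, 4)
w2 = Tw1 = (0, 20)
Tw2 = (-40, 120)
w2·Tw2 = 0·(-40) + 20·120 = 2400; w2·w2 = 0·0 + 20·20 = 400
λ ≈ 2400/400 = 6.00000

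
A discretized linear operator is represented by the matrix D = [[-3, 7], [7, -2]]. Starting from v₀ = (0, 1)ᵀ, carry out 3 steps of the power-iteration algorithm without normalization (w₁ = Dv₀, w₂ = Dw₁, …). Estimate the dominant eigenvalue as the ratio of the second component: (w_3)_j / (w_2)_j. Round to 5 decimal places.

λ ≈ -6.62264

w1 = Dv₀ = ((-3)·0 + 7·1; 7·0 + (-2)·1) = (7, -2)
w2 = Dw1 = ((-3)·7 + 7·(-2); 7·7 + (-2)·(-2)) = (-35, 53)
w3 = Dw2 = (476, -351)
Ratio at component: -351 / 53 = -6.62264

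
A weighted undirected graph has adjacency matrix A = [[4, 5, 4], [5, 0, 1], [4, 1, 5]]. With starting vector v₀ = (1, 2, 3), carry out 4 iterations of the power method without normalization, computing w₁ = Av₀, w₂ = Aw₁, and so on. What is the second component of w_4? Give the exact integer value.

14823

w1 = Av₀ = (4·1 + 5·2 + 4·3; 5·1 + 0·2 + 1·3; 4·1 + 1·2 + 5·3) = (26, 8, 21)
w2 = Aw1 = (4·26 + 5·8 + 4·21; 5·26 + 0·8 + 1·21; 4·26 + 1·8 + 5·21) = (228, 151, 217)
w3 = Aw2 = (2535, 1357, 2148)
w4 = Aw3 = (25517, 14823, 22237)
The requested component of w4 is 14823.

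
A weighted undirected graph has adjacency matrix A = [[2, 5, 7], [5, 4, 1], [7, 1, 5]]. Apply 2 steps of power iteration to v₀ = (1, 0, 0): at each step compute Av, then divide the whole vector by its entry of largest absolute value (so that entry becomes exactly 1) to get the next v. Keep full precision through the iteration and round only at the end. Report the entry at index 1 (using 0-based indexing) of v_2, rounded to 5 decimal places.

0.47436

Av0 = (2.000000, 5.000000, 7.000000); divide by 7.000000 → v1 = (0.285714, 0.714286, 1.000000)
Av1 = (11.142857, 5.285714, 7.714286); divide by 11.142857 → v2 = (1.000000, 0.474359, 0.692308)
Requested entry of v2: 37/78 = 0.47436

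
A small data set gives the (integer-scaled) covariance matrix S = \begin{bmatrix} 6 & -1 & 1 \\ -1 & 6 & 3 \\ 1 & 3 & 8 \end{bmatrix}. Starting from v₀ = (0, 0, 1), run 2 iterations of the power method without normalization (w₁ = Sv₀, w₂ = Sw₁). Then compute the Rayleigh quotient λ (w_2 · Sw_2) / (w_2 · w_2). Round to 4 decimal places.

10.1058

w1 = Sv₀ = (1, 3, 8)
w2 = Sw1 = (11, 41, 74)
Sw2 = (99, 457, 726)
w2·Sw2 = 11·99 + 41·457 + 74·726 = 73550; w2·w2 = 11·11 + 41·41 + 74·74 = 7278
λ ≈ 73550/7278 = 10.1058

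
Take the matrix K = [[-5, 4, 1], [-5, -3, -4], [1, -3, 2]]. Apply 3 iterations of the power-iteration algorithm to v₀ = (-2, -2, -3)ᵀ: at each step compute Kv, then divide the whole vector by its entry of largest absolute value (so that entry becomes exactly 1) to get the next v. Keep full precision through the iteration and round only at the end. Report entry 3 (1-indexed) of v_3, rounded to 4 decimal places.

Kv0 = (-1.00000, 28.00000, -2.00000); divide by 28.00000 → v1 = (-0.03571, 1.00000, -0.07143)
Kv1 = (4.10714, -2.53571, -3.17857); divide by 4.10714 → v2 = (1.00000, -0.61739, -0.77391)
Kv2 = (-8.24348, -0.05217, 1.30435); divide by -8.24348 → v3 = (1.00000, 0.00633, -0.15823)
Requested entry of v3: 150/-948 = -0.1582

-0.1582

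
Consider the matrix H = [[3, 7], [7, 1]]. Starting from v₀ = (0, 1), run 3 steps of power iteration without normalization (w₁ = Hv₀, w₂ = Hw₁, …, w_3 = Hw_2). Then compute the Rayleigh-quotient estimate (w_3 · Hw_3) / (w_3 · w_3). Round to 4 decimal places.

λ ≈ 8.5196

w1 = Hv₀ = (3·0 + 7·1; 7·0 + 1·1) = (7, 1)
w2 = Hw1 = (3·7 + 7·1; 7·7 + 1·1) = (28, 50)
w3 = Hw2 = (434, 246)
Hw3 = (3024, 3284)
w3·Hw3 = 434·3024 + 246·3284 = 2120280; w3·w3 = 434·434 + 246·246 = 248872
λ ≈ 2120280/248872 = 8.5196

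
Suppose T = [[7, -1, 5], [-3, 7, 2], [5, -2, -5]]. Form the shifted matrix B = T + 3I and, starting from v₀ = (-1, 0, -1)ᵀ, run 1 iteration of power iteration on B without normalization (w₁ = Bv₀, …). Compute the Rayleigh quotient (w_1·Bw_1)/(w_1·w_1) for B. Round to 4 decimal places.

B = T + 3I has rows (10, -1, 5); (-3, 10, 2); (5, -2, -2)
w1 = Bv₀ = (10·(-1) + (-1)·0 + 5·(-1); (-3)·(-1) + 10·0 + 2·(-1); 5·(-1) + (-2)·0 + (-2)·(-1)) = (-15, 1, -3)
Bw1 = (-166, 49, -71)
w1·Bw1 = 2752; w1·w1 = 235; μ ≈ 2752/235 = 11.7106

11.7106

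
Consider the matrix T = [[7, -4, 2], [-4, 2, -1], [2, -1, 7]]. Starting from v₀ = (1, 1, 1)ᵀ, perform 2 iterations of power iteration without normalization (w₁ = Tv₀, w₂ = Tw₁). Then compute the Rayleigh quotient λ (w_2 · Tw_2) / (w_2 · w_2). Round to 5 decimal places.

w1 = Tv₀ = (5, -3, 8)
w2 = Tw1 = (63, -34, 69)
Tw2 = (715, -389, 643)
w2·Tw2 = 63·715 + (-34)·(-389) + 69·643 = 102638; w2·w2 = 63·63 + (-34)·(-34) + 69·69 = 9886
λ ≈ 102638/9886 = 10.38216

λ ≈ 10.38216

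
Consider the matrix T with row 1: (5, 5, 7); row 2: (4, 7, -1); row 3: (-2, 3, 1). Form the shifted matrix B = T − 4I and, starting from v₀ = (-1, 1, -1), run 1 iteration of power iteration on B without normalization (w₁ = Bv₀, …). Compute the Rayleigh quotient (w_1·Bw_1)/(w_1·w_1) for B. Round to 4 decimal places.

B = T − 4I has rows (1, 5, 7); (4, 3, -1); (-2, 3, -3)
w1 = Bv₀ = (1·(-1) + 5·1 + 7·(-1); 4·(-1) + 3·1 + (-1)·(-1); (-2)·(-1) + 3·1 + (-3)·(-1)) = (-3, 0, 8)
Bw1 = (53, -20, -18)
w1·Bw1 = -303; w1·w1 = 73; μ ≈ -303/73 = -4.1507

μ ≈ -4.1507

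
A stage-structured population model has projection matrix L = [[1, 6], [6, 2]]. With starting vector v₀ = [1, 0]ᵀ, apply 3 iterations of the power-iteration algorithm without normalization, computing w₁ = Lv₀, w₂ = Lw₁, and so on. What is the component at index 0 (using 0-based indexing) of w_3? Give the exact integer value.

145

w1 = Lv₀ = (1·1 + 6·0; 6·1 + 2·0) = (1, 6)
w2 = Lw1 = (1·1 + 6·6; 6·1 + 2·6) = (37, 18)
w3 = Lw2 = (145, 258)
The requested component of w3 is 145.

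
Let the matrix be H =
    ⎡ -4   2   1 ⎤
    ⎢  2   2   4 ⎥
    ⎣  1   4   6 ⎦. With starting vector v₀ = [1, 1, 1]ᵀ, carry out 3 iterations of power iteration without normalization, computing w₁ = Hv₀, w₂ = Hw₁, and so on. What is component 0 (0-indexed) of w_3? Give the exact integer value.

w1 = Hv₀ = ((-4)·1 + 2·1 + 1·1; 2·1 + 2·1 + 4·1; 1·1 + 4·1 + 6·1) = (-1, 8, 11)
w2 = Hw1 = ((-4)·(-1) + 2·8 + 1·11; 2·(-1) + 2·8 + 4·11; 1·(-1) + 4·8 + 6·11) = (31, 58, 97)
w3 = Hw2 = (89, 566, 845)
The requested component of w3 is 89.

89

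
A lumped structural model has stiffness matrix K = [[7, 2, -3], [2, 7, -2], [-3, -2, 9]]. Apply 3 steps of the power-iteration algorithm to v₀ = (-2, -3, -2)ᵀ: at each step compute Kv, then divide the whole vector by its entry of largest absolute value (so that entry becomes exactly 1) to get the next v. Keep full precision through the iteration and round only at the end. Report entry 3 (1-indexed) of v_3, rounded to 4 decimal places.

-0.6657

Kv0 = (-14.00000, -21.00000, -6.00000); divide by -21.00000 → v1 = (0.66667, 1.00000, 0.28571)
Kv1 = (5.80952, 7.76190, -1.42857); divide by 7.76190 → v2 = (0.74847, 1.00000, -0.18405)
Kv2 = (7.79141, 8.86503, -5.90184); divide by 8.86503 → v3 = (0.87889, 1.00000, -0.66574)
Requested entry of v3: 962/-1445 = -0.6657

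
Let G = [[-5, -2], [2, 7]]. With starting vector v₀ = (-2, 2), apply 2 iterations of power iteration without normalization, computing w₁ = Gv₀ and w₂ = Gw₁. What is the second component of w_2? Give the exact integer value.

82

w1 = Gv₀ = (6, 10)
w2 = Gw1 = (-50, 82)
The requested component of w2 is 82.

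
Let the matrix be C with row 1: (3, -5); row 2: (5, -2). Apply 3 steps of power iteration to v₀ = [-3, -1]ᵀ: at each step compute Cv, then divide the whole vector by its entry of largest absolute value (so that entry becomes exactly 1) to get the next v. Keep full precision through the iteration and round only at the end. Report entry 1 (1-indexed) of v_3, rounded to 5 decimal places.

Cv0 = (-4.000000, -13.000000); divide by -13.000000 → v1 = (0.307692, 1.000000)
Cv1 = (-4.076923, -0.461538); divide by -4.076923 → v2 = (1.000000, 0.113208)
Cv2 = (2.433962, 4.773585); divide by 4.773585 → v3 = (0.509881, 1.000000)
Requested entry of v3: 129/253 = 0.50988

0.50988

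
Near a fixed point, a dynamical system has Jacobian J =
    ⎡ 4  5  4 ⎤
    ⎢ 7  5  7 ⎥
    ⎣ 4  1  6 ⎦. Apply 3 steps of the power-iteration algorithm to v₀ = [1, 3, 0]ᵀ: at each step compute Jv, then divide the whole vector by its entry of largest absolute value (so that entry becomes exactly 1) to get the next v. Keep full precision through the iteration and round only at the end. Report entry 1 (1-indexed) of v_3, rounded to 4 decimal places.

Jv0 = (19.00000, 22.00000, 7.00000); divide by 22.00000 → v1 = (0.86364, 1.00000, 0.31818)
Jv1 = (9.72727, 13.27273, 6.36364); divide by 13.27273 → v2 = (0.73288, 1.00000, 0.47945)
Jv2 = (9.84932, 13.48630, 6.80822); divide by 13.48630 → v3 = (0.73032, 1.00000, 0.50482)
Requested entry of v3: 2876/3938 = 0.7303

0.7303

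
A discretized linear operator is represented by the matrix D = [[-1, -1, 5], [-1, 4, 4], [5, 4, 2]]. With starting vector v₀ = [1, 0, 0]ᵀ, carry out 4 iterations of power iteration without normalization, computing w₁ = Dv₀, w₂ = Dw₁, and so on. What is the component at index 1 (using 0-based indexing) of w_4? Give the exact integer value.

w1 = Dv₀ = ((-1)·1 + (-1)·0 + 5·0; (-1)·1 + 4·0 + 4·0; 5·1 + 4·0 + 2·0) = (-1, -1, 5)
w2 = Dw1 = ((-1)·(-1) + (-1)·(-1) + 5·5; (-1)·(-1) + 4·(-1) + 4·5; 5·(-1) + 4·(-1) + 2·5) = (27, 17, 1)
w3 = Dw2 = (-39, 45, 205)
w4 = Dw3 = (1019, 1039, 395)
The requested component of w4 is 1039.

1039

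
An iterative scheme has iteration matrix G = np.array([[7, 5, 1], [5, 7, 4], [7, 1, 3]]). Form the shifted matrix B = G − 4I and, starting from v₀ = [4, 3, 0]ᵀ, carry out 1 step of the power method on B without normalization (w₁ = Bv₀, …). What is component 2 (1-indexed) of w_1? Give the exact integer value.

B = G − 4I has rows (3, 5, 1); (5, 3, 4); (7, 1, -1)
w1 = Bv₀ = (3·4 + 5·3 + 1·0; 5·4 + 3·3 + 4·0; 7·4 + 1·3 + (-1)·0) = (27, 29, 31)
Requested component of w1: 29

29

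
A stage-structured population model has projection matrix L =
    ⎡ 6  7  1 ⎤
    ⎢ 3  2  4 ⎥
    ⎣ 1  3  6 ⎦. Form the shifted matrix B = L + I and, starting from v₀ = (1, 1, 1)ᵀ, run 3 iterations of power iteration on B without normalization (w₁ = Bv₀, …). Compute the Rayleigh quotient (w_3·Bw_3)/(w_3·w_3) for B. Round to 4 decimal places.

B = L + I has rows (7, 7, 1); (3, 3, 4); (1, 3, 7)
w1 = Bv₀ = (15, 10, 11)
w2 = Bw1 = (186, 119, 122)
w3 = Bw2 = (2257, 1403, 1397)
Bw3 = (27017, 16568, 16245)
w3·Bw3 = 106916538; w3·w3 = 9014067; μ ≈ 106916538/9014067 = 11.8611

μ ≈ 11.8611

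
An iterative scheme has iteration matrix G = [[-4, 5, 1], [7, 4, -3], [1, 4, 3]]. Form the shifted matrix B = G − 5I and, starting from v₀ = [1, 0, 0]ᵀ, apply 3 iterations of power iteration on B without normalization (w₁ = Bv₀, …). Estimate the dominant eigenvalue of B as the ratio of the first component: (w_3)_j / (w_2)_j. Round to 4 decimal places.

μ ≈ -11.9744

B = G − 5I has rows (-9, 5, 1); (7, -1, -3); (1, 4, -2)
w1 = Bv₀ = ((-9)·1 + 5·0 + 1·0; 7·1 + (-1)·0 + (-3)·0; 1·1 + 4·0 + (-2)·0) = (-9, 7, 1)
w2 = Bw1 = ((-9)·(-9) + 5·7 + 1·1; 7·(-9) + (-1)·7 + (-3)·1; 1·(-9) + 4·7 + (-2)·1) = (117, -73, 17)
w3 = Bw2 = (-1401, 841, -209)
Ratio: -1401/117 = -11.9744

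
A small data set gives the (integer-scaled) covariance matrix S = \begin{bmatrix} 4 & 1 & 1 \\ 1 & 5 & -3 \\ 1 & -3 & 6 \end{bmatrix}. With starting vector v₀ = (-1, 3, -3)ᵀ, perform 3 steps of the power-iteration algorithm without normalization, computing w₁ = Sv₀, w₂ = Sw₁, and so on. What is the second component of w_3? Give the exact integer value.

w1 = Sv₀ = (4·(-1) + 1·3 + 1·(-3); 1·(-1) + 5·3 + (-3)·(-3); 1·(-1) + (-3)·3 + 6·(-3)) = (-4, 23, -28)
w2 = Sw1 = (4·(-4) + 1·23 + 1·(-28); 1·(-4) + 5·23 + (-3)·(-28); 1·(-4) + (-3)·23 + 6·(-28)) = (-21, 195, -241)
w3 = Sw2 = (-130, 1677, -2052)
The requested component of w3 is 1677.

1677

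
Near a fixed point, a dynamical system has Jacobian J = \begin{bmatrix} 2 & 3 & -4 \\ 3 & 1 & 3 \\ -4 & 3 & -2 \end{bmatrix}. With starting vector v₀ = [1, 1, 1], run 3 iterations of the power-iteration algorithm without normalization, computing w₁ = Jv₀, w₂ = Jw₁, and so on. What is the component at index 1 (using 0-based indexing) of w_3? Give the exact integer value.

w1 = Jv₀ = (2·1 + 3·1 + (-4)·1; 3·1 + 1·1 + 3·1; (-4)·1 + 3·1 + (-2)·1) = (1, 7, -3)
w2 = Jw1 = (2·1 + 3·7 + (-4)·(-3); 3·1 + 1·7 + 3·(-3); (-4)·1 + 3·7 + (-2)·(-3)) = (35, 1, 23)
w3 = Jw2 = (-19, 175, -183)
The requested component of w3 is 175.

175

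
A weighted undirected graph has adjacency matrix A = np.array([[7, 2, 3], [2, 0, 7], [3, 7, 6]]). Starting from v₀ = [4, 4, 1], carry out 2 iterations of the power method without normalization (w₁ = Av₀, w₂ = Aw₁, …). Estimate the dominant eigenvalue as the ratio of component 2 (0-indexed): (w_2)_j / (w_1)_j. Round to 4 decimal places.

w1 = Av₀ = (39, 15, 46)
w2 = Aw1 = (441, 400, 498)
Ratio at component: 498 / 46 = 10.8261

λ ≈ 10.8261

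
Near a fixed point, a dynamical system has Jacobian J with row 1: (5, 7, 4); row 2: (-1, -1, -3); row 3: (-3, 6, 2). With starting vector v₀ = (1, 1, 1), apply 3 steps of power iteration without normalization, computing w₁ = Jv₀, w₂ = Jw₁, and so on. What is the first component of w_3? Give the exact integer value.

w1 = Jv₀ = (5·1 + 7·1 + 4·1; (-1)·1 + (-1)·1 + (-3)·1; (-3)·1 + 6·1 + 2·1) = (16, -5, 5)
w2 = Jw1 = (5·16 + 7·(-5) + 4·5; (-1)·16 + (-1)·(-5) + (-3)·5; (-3)·16 + 6·(-5) + 2·5) = (65, -26, -68)
w3 = Jw2 = (-129, 165, -487)
The requested component of w3 is -129.

-129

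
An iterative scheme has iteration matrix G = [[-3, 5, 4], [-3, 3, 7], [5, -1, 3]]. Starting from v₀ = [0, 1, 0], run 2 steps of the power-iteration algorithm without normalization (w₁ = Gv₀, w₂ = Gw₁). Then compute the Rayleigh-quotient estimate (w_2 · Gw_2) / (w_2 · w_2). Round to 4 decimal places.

λ ≈ -0.9524

w1 = Gv₀ = (5, 3, -1)
w2 = Gw1 = (-4, -13, 19)
Gw2 = (23, 106, 50)
w2·Gw2 = (-4)·23 + (-13)·106 + 19·50 = -520; w2·w2 = (-4)·(-4) + (-13)·(-13) + 19·19 = 546
λ ≈ -520/546 = -0.9524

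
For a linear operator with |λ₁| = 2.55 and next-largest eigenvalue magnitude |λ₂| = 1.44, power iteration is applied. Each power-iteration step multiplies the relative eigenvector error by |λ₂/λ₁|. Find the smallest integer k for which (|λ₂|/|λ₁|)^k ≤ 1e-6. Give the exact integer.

25

|λ₂/λ₁| = 1.44/2.55 = 0.56471
Need k ≥ ln(1e-6) / ln(0.56471) = -13.8155 / -0.5715 ≈ 24.176
Smallest integer k satisfying the bound: 25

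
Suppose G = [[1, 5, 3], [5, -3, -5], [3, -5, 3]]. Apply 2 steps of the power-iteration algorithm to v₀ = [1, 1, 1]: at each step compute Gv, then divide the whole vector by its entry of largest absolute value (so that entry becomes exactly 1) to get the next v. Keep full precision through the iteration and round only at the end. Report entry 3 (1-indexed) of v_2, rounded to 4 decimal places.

0.9184

Gv0 = (9.00000, -3.00000, 1.00000); divide by 9.00000 → v1 = (1.00000, -0.33333, 0.11111)
Gv1 = (-0.33333, 5.44444, 5.00000); divide by 5.44444 → v2 = (-0.06122, 1.00000, 0.91837)
Requested entry of v2: 45/49 = 0.9184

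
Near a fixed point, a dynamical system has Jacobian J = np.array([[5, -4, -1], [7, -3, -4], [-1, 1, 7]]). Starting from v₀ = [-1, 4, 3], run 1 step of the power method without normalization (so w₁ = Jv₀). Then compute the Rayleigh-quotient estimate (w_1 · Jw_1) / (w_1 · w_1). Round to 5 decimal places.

w1 = Jv₀ = (5·(-1) + (-4)·4 + (-1)·3; 7·(-1) + (-3)·4 + (-4)·3; (-1)·(-1) + 1·4 + 7·3) = (-24, -31, 26)
Jw1 = (-22, -179, 175)
w1·Jw1 = (-24)·(-22) + (-31)·(-179) + 26·175 = 10627; w1·w1 = (-24)·(-24) + (-31)·(-31) + 26·26 = 2213
λ ≈ 10627/2213 = 4.80208

λ ≈ 4.80208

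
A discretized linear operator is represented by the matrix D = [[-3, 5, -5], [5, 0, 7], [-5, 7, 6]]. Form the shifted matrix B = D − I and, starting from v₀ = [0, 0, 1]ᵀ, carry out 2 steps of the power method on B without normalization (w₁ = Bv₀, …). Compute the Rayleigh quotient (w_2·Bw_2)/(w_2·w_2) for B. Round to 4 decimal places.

B = D − I has rows (-4, 5, -5); (5, -1, 7); (-5, 7, 5)
w1 = Bv₀ = ((-4)·0 + 5·0 + (-5)·1; 5·0 + (-1)·0 + 7·1; (-5)·0 + 7·0 + 5·1) = (-5, 7, 5)
w2 = Bw1 = ((-4)·(-5) + 5·7 + (-5)·5; 5·(-5) + (-1)·7 + 7·5; (-5)·(-5) + 7·7 + 5·5) = (30, 3, 99)
Bw2 = (-600, 840, 366)
w2·Bw2 = 20754; w2·w2 = 10710; μ ≈ 20754/10710 = 1.9378

μ ≈ 1.9378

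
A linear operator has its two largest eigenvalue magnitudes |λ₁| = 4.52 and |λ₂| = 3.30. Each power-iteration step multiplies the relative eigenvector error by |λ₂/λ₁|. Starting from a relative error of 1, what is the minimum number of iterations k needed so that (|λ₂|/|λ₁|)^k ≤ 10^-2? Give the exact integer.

15

|λ₂/λ₁| = 3.30/4.52 = 0.73009
Need k ≥ ln(10^-2) / ln(0.73009) = -4.6052 / -0.3146 ≈ 14.639
Smallest integer k satisfying the bound: 15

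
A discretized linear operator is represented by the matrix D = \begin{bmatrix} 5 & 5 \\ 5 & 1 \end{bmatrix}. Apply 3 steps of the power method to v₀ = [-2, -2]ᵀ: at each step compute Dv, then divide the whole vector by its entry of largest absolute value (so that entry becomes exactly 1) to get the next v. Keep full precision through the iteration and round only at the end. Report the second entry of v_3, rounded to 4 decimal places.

Dv0 = (-20.00000, -12.00000); divide by -20.00000 → v1 = (1.00000, 0.60000)
Dv1 = (8.00000, 5.60000); divide by 8.00000 → v2 = (1.00000, 0.70000)
Dv2 = (8.50000, 5.70000); divide by 8.50000 → v3 = (1.00000, 0.67059)
Requested entry of v3: -912/-1360 = 0.6706

0.6706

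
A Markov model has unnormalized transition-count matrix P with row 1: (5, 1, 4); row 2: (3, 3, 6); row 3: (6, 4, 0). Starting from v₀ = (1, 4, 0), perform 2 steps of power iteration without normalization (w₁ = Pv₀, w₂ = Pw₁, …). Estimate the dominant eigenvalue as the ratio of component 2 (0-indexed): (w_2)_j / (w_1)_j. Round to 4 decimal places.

λ ≈ 5.1818

w1 = Pv₀ = (5·1 + 1·4 + 4·0; 3·1 + 3·4 + 6·0; 6·1 + 4·4 + 0·0) = (9, 15, 22)
w2 = Pw1 = (5·9 + 1·15 + 4·22; 3·9 + 3·15 + 6·22; 6·9 + 4·15 + 0·22) = (148, 204, 114)
Ratio at component: 114 / 22 = 5.1818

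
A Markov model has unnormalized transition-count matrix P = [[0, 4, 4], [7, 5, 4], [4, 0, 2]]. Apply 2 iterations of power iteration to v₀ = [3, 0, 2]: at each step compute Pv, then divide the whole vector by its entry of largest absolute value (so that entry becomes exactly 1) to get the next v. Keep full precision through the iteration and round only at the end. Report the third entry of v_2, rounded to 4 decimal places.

0.2415

Pv0 = (8.00000, 29.00000, 16.00000); divide by 29.00000 → v1 = (0.27586, 1.00000, 0.55172)
Pv1 = (6.20690, 9.13793, 2.20690); divide by 9.13793 → v2 = (0.67925, 1.00000, 0.24151)
Requested entry of v2: 64/265 = 0.2415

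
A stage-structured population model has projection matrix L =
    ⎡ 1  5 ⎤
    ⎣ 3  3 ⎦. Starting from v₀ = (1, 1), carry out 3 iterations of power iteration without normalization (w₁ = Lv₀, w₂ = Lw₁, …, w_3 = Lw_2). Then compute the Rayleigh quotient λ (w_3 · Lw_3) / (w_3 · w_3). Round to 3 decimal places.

6.000

w1 = Lv₀ = (6, 6)
w2 = Lw1 = (36, 36)
w3 = Lw2 = (216, 216)
Lw3 = (1296, 1296)
w3·Lw3 = 216·1296 + 216·1296 = 559872; w3·w3 = 216·216 + 216·216 = 93312
λ ≈ 559872/93312 = 6.000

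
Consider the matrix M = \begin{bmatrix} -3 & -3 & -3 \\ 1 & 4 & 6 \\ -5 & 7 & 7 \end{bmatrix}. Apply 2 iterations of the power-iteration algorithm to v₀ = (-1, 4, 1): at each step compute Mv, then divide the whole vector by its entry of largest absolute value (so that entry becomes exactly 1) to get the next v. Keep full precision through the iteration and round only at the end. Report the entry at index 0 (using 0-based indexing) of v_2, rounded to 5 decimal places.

Mv0 = (-12.000000, 21.000000, 40.000000); divide by 40.000000 → v1 = (-0.300000, 0.525000, 1.000000)
Mv1 = (-3.675000, 7.800000, 12.175000); divide by 12.175000 → v2 = (-0.301848, 0.640657, 1.000000)
Requested entry of v2: -147/487 = -0.30185

-0.30185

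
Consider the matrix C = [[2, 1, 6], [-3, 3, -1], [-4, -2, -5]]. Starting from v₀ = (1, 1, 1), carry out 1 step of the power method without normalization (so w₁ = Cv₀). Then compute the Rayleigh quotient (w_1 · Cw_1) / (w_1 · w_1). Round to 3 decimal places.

λ ≈ -3.217

w1 = Cv₀ = (2·1 + 1·1 + 6·1; (-3)·1 + 3·1 + (-1)·1; (-4)·1 + (-2)·1 + (-5)·1) = (9, -1, -11)
Cw1 = (-49, -19, 21)
w1·Cw1 = 9·(-49) + (-1)·(-19) + (-11)·21 = -653; w1·w1 = 9·9 + (-1)·(-1) + (-11)·(-11) = 203
λ ≈ -653/203 = -3.217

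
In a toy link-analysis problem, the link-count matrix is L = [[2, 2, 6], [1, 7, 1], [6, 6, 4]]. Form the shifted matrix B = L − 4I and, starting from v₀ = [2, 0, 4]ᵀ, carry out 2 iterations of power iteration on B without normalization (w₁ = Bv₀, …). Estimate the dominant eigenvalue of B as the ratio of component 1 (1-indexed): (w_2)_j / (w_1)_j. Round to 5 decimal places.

B = L − 4I has rows (-2, 2, 6); (1, 3, 1); (6, 6, 0)
w1 = Bv₀ = ((-2)·2 + 2·0 + 6·4; 1·2 + 3·0 + 1·4; 6·2 + 6·0 + 0·4) = (20, 6, 12)
w2 = Bw1 = ((-2)·20 + 2·6 + 6·12; 1·20 + 3·6 + 1·12; 6·20 + 6·6 + 0·12) = (44, 50, 156)
Ratio: 44/20 = 2.20000

μ ≈ 2.20000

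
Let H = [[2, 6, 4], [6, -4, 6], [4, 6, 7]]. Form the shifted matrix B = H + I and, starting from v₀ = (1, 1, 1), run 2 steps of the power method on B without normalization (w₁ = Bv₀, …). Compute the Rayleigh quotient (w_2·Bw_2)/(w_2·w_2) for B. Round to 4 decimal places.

μ ≈ 14.1528

B = H + I has rows (3, 6, 4); (6, -3, 6); (4, 6, 8)
w1 = Bv₀ = (3·1 + 6·1 + 4·1; 6·1 + (-3)·1 + 6·1; 4·1 + 6·1 + 8·1) = (13, 9, 18)
w2 = Bw1 = (3·13 + 6·9 + 4·18; 6·13 + (-3)·9 + 6·18; 4·13 + 6·9 + 8·18) = (165, 159, 250)
Bw2 = (2449, 2013, 3614)
w2·Bw2 = 1627652; w2·w2 = 115006; μ ≈ 1627652/115006 = 14.1528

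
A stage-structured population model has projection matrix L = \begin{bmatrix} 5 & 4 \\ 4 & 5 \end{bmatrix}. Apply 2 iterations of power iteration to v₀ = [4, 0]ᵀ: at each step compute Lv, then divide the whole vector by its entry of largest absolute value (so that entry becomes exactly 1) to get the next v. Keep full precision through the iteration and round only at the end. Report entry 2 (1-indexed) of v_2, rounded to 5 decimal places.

0.97561

Lv0 = (20.000000, 16.000000); divide by 20.000000 → v1 = (1.000000, 0.800000)
Lv1 = (8.200000, 8.000000); divide by 8.200000 → v2 = (1.000000, 0.975610)
Requested entry of v2: 160/164 = 0.97561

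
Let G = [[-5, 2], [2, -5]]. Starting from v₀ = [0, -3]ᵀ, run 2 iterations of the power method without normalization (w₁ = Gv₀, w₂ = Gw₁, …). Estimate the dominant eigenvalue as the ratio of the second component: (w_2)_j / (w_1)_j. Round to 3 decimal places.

w1 = Gv₀ = ((-5)·0 + 2·(-3); 2·0 + (-5)·(-3)) = (-6, 15)
w2 = Gw1 = ((-5)·(-6) + 2·15; 2·(-6) + (-5)·15) = (60, -87)
Ratio at component: -87 / 15 = -5.800

-5.800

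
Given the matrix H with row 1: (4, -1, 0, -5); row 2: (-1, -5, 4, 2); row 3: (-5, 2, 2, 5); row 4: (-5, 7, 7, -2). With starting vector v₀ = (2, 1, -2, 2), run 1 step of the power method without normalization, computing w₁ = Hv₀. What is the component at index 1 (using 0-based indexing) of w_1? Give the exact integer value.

w1 = Hv₀ = (4·2 + (-1)·1 + 0·(-2) + (-5)·2; (-1)·2 + (-5)·1 + 4·(-2) + 2·2; (-5)·2 + 2·1 + 2·(-2) + 5·2; (-5)·2 + 7·1 + 7·(-2) + (-2)·2) = (-3, -11, -2, -21)
The requested component of w1 is -11.

-11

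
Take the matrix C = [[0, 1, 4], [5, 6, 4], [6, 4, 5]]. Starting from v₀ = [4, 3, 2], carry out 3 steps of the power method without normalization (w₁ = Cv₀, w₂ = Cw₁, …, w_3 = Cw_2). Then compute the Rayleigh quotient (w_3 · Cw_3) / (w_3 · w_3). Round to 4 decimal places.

w1 = Cv₀ = (11, 46, 46)
w2 = Cw1 = (230, 515, 480)
w3 = Cw2 = (2435, 6160, 5840)
Cw3 = (29520, 72495, 68450)
w3·Cw3 = 2435·29520 + 6160·72495 + 5840·68450 = 918198400; w3·w3 = 2435·2435 + 6160·6160 + 5840·5840 = 77980425
λ ≈ 918198400/77980425 = 11.7747

λ ≈ 11.7747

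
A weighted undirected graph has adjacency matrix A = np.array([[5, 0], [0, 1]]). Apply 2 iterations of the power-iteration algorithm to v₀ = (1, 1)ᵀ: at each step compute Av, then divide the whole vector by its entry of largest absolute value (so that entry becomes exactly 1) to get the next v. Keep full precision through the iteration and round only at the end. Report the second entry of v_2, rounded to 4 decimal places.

0.0400

Av0 = (5.00000, 1.00000); divide by 5.00000 → v1 = (1.00000, 0.20000)
Av1 = (5.00000, 0.20000); divide by 5.00000 → v2 = (1.00000, 0.04000)
Requested entry of v2: 1/25 = 0.0400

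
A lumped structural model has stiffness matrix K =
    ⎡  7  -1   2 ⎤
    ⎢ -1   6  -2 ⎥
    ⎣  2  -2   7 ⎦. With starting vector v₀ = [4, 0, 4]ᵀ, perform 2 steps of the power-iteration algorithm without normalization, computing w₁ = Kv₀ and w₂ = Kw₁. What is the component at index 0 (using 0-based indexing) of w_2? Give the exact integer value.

336

w1 = Kv₀ = (36, -12, 36)
w2 = Kw1 = (336, -180, 348)
The requested component of w2 is 336.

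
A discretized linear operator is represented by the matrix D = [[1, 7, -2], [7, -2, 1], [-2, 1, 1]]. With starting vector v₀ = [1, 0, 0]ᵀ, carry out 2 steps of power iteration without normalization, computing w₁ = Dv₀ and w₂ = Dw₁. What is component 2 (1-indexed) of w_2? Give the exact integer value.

w1 = Dv₀ = (1·1 + 7·0 + (-2)·0; 7·1 + (-2)·0 + 1·0; (-2)·1 + 1·0 + 1·0) = (1, 7, -2)
w2 = Dw1 = (1·1 + 7·7 + (-2)·(-2); 7·1 + (-2)·7 + 1·(-2); (-2)·1 + 1·7 + 1·(-2)) = (54, -9, 3)
The requested component of w2 is -9.

-9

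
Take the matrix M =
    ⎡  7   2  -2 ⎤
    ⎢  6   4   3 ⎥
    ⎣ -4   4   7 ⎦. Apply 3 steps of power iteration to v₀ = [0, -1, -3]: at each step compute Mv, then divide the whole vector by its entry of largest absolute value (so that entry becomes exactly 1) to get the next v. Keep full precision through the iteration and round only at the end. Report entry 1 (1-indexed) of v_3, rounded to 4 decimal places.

Mv0 = (4.00000, -13.00000, -25.00000); divide by -25.00000 → v1 = (-0.16000, 0.52000, 1.00000)
Mv1 = (-2.08000, 4.12000, 9.72000); divide by 9.72000 → v2 = (-0.21399, 0.42387, 1.00000)
Mv2 = (-2.65021, 3.41152, 9.55144); divide by 9.55144 → v3 = (-0.27747, 0.35717, 1.00000)
Requested entry of v3: 644/-2321 = -0.2775

-0.2775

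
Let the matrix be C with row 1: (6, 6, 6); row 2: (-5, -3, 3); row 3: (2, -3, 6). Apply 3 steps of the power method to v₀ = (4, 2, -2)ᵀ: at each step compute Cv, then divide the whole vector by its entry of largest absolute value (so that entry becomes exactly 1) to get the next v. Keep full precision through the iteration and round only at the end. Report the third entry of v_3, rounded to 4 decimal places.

Cv0 = (24.00000, -32.00000, -10.00000); divide by -32.00000 → v1 = (-0.75000, 1.00000, 0.31250)
Cv1 = (3.37500, 1.68750, -2.62500); divide by 3.37500 → v2 = (1.00000, 0.50000, -0.77778)
Cv2 = (4.33333, -8.83333, -4.16667); divide by -8.83333 → v3 = (-0.49057, 1.00000, 0.47170)
Requested entry of v3: 450/954 = 0.4717

0.4717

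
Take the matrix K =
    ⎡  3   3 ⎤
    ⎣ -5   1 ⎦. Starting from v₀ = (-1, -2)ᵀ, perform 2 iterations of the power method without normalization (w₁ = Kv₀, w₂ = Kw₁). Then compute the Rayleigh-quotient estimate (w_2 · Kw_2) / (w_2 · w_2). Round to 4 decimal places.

w1 = Kv₀ = (-9, 3)
w2 = Kw1 = (-18, 48)
Kw2 = (90, 138)
w2·Kw2 = (-18)·90 + 48·138 = 5004; w2·w2 = (-18)·(-18) + 48·48 = 2628
λ ≈ 5004/2628 = 1.9041

λ ≈ 1.9041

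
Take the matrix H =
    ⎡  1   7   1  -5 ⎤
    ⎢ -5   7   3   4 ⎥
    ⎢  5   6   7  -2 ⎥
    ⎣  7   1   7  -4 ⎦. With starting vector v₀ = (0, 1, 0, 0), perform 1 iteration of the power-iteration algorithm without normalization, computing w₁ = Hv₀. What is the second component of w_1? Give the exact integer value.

7

w1 = Hv₀ = (1·0 + 7·1 + 1·0 + (-5)·0; (-5)·0 + 7·1 + 3·0 + 4·0; 5·0 + 6·1 + 7·0 + (-2)·0; 7·0 + 1·1 + 7·0 + (-4)·0) = (7, 7, 6, 1)
The requested component of w1 is 7.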